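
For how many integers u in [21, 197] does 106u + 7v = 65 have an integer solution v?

25

gcd(106, 7):
  106 = 15*7 + 1
  7 = 7*1
so gcd(106, 7) = 1.
Back-substitute for Bézout coefficients:
  1 = 106 - 15*7
  ... = 106*(1) + 7*(-15)
Scale by 65: particular solution (65, -975); reduce u mod 7: (2, -21).
General solution: u = 2 + 7t, v = -21 - 106t for integer t.
21 ≤ 2 + 7t ≤ 197 gives t ∈ [3, 27], which is 25 values.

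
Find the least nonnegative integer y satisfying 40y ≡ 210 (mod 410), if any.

gcd(410, 40) = 10.
10 divides 210, so solutions exist.
By Bézout, 40×(-10) + 410×(1) = 10.
So 40×(-10) ≡ 10 (mod 410); multiply by 21: y ≡ -210 (mod 41).
Smallest nonnegative: y = -210 mod 41 = 36.

36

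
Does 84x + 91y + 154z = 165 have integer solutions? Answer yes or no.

gcd(91, 84) = 7.
gcd(7, 154) = 7.
7 does not divide 165 (remainder 4), so no integer solutions.

no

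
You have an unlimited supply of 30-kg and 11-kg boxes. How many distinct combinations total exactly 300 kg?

1

Need nonnegative integers with 30j + 11k = 300.
gcd(30, 11) = 1, and 30·(-4) + 11·(11) = 1.
So (j₀, k₀) = (-1200, 3300); general j = -1200 + 11t, k = 3300 - 30t.
j ≥ 0 ⇒ t ≥ 110; k ≥ 0 ⇒ t ≤ 110. That's 1 value of t.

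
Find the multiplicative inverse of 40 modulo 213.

16

gcd(213, 40) = 1.
By Bézout, 40×(16) + 213×(-3) = 1.
So 40×16 ≡ 1 (mod 213), and 16 mod 213 = 16.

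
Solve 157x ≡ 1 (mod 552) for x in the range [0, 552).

gcd(552, 157):
  552 = 3×157 + 81
  157 = 1×81 + 76
  81 = 1×76 + 5
  76 = 15×5 + 1
  5 = 5×1
so gcd(552, 157) = 1.
Back-substitute for Bézout coefficients:
  1 = 76 - 15×5
  ... = 157×(109) + 552×(-31)
So 157×109 ≡ 1 (mod 552), and 109 mod 552 = 109.

109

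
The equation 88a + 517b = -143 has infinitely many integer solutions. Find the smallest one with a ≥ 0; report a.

gcd(517, 88):
  517 = 5·88 + 77
  88 = 1·77 + 11
  77 = 7·11
so gcd(517, 88) = 11.
11 divides -143, so solutions exist.
Back-substitute for Bézout coefficients:
  11 = 88 - 1·77
  ... = 88·(6) + 517·(-1)
Scale by -143/11 = -13: (a₀, b₀) = (-78, 13).
General solution: a = -78 + 47t, b = 13 - 8t for integer t.
a ≥ 0: smallest is -78 mod 47 = 16 (at t = 2), with b = -3.

16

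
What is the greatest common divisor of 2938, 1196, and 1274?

26

gcd(2938, 1196):
  2938 = 2*1196 + 546
  1196 = 2*546 + 104
  546 = 5*104 + 26
  104 = 4*26
so gcd(2938, 1196) = 26.
gcd(26, 1274) = 26.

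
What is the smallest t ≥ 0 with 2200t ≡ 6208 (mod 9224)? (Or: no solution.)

246

gcd(9224, 2200) = 8.
8 divides 6208, so solutions exist.
By Bézout, 2200×(348) + 9224×(-83) = 8.
So 2200×(348) ≡ 8 (mod 9224); multiply by 776: t ≡ 270048 (mod 1153).
Smallest nonnegative: t = 270048 mod 1153 = 246.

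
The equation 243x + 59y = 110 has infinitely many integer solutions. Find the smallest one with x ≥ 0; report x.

41

gcd(243, 59):
  243 = 4*59 + 7
  59 = 8*7 + 3
  7 = 2*3 + 1
  3 = 3*1
so gcd(243, 59) = 1.
1 divides 110, so solutions exist.
Back-substitute for Bézout coefficients:
  1 = 7 - 2*3
  ... = 243*(17) + 59*(-70)
Scale by 110/1 = 110: (x₀, y₀) = (1870, -7700).
General solution: x = 1870 + 59t, y = -7700 - 243t for integer t.
x ≥ 0: smallest is 1870 mod 59 = 41 (at t = -31), with y = -167.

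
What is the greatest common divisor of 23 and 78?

gcd(78, 23):
  78 = 3*23 + 9
  23 = 2*9 + 5
  9 = 1*5 + 4
  5 = 1*4 + 1
  4 = 4*1
so gcd(78, 23) = 1.

1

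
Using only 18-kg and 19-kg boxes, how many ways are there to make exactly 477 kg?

1

Need nonnegative integers with 18j + 19k = 477.
gcd(18, 19) = 1, and 18·(-1) + 19·(1) = 1.
So (j₀, k₀) = (-477, 477); general j = -477 + 19t, k = 477 - 18t.
j ≥ 0 ⇒ t ≥ 26; k ≥ 0 ⇒ t ≤ 26. That's 1 value of t.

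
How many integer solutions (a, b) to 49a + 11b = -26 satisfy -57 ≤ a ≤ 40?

8

gcd(49, 11):
  49 = 4·11 + 5
  11 = 2·5 + 1
  5 = 5·1
so gcd(49, 11) = 1.
Back-substitute for Bézout coefficients:
  1 = 11 - 2·5
  ... = 49·(-2) + 11·(9)
Scale by -26: particular solution (52, -234); reduce a mod 11: (8, -38).
General solution: a = 8 + 11t, b = -38 - 49t for integer t.
-57 ≤ 8 + 11t ≤ 40 gives t ∈ [-5, 2], which is 8 values.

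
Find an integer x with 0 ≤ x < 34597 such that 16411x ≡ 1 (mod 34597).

17854

gcd(34597, 16411):
  34597 = 2·16411 + 1775
  16411 = 9·1775 + 436
  1775 = 4·436 + 31
  436 = 14·31 + 2
  31 = 15·2 + 1
  2 = 2·1
so gcd(34597, 16411) = 1.
Back-substitute for Bézout coefficients:
  1 = 31 - 15·2
  ... = 16411·(-16743) + 34597·(7942)
So 16411·-16743 ≡ 1 (mod 34597), and -16743 mod 34597 = 17854.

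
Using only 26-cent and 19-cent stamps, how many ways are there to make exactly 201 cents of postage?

1

Need nonnegative integers with 26j + 19k = 201.
gcd(26, 19) = 1, and 26·(-8) + 19·(11) = 1.
So (j₀, k₀) = (-1608, 2211); general j = -1608 + 19t, k = 2211 - 26t.
j ≥ 0 ⇒ t ≥ 85; k ≥ 0 ⇒ t ≤ 85. That's 1 value of t.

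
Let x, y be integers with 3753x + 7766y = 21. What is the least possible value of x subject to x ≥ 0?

1105

gcd(7766, 3753):
  7766 = 2·3753 + 260
  3753 = 14·260 + 113
  260 = 2·113 + 34
  113 = 3·34 + 11
  34 = 3·11 + 1
  11 = 11·1
so gcd(7766, 3753) = 1.
1 divides 21, so solutions exist.
Back-substitute for Bézout coefficients:
  1 = 34 - 3·11
  ... = 3753·(-687) + 7766·(332)
Scale by 21/1 = 21: (x₀, y₀) = (-14427, 6972).
General solution: x = -14427 + 7766t, y = 6972 - 3753t for integer t.
x ≥ 0: smallest is -14427 mod 7766 = 1105 (at t = 2), with y = -534.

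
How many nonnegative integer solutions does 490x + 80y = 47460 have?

12

gcd(490, 80):
  490 = 6·80 + 10
  80 = 8·10
so gcd(490, 80) = 10.
Back-substitute for Bézout coefficients:
  10 = 490 - 6·80
  ... = 490·(1) + 80·(-6)
Scale by 4746: one solution is (4746, -28476). Reduce x mod 8: (2, 581).
General: x = 2 + 8t, y = 581 - 49t.
x ≥ 0 ⇒ t ≥ 0; y ≥ 0 ⇒ t ≤ 11. So t ∈ [0, 11]: 12 solutions.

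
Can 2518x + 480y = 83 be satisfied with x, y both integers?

gcd(2518, 480) = 2  (2518 = 5*480 + 118, 480 = 4*118 + 8, 118 = 14*8 + 6, 8 = 1*6 + 2, 6 = 3*2).
2 does not divide 83 (remainder 1), so no integer solutions.

no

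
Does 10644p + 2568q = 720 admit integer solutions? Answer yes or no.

yes

gcd(10644, 2568):
  10644 = 4·2568 + 372
  2568 = 6·372 + 336
  372 = 1·336 + 36
  336 = 9·36 + 12
  36 = 3·12
so gcd(10644, 2568) = 12.
12 divides 720, so integer solutions exist.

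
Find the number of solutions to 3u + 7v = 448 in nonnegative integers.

22

gcd(7, 3) = 1  (7 = 2·3 + 1, 3 = 3·1).
Back-substituting, 3·(-2) + 7·(1) = 1.
Scale by 448: one solution is (-896, 448). Reduce u mod 7: (0, 64).
General: u = 0 + 7t, v = 64 - 3t.
u ≥ 0 ⇒ t ≥ 0; v ≥ 0 ⇒ t ≤ 21. So t ∈ [0, 21]: 22 solutions.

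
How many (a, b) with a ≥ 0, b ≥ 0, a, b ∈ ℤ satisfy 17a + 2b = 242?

8

gcd(17, 2) = 1.
By Bézout, 17*(1) + 2*(-8) = 1.
One solution: (0, 121).
General: a = 0 + 2t, b = 121 - 17t.
a ≥ 0 ⇒ t ≥ 0; b ≥ 0 ⇒ t ≤ 7. So t ∈ [0, 7]: 8 solutions.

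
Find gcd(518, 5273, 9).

1

gcd(5273, 518) = 1.
gcd(1, 9) = 1.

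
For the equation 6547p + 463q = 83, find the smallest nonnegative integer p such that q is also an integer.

gcd(6547, 463) = 1.
1 divides 83, so solutions exist.
By Bézout, 6547*(57) + 463*(-806) = 1.
Scale by 83/1 = 83: (p₀, q₀) = (4731, -66898).
General solution: p = 4731 + 463t, q = -66898 - 6547t for integer t.
p ≥ 0: smallest is 4731 mod 463 = 101 (at t = -10), with q = -1428.

101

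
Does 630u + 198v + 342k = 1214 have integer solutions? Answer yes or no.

no

gcd(630, 198):
  630 = 3*198 + 36
  198 = 5*36 + 18
  36 = 2*18
so gcd(630, 198) = 18.
gcd(18, 342) = 18.
18 does not divide 1214 (remainder 8), so no integer solutions.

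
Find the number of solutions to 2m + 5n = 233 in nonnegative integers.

23

gcd(5, 2) = 1.
By Bézout, 2×(-2) + 5×(1) = 1.
One solution: (4, 45).
General: m = 4 + 5t, n = 45 - 2t.
m ≥ 0 ⇒ t ≥ 0; n ≥ 0 ⇒ t ≤ 22. So t ∈ [0, 22]: 23 solutions.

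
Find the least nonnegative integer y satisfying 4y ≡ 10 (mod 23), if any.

14

gcd(23, 4):
  23 = 5×4 + 3
  4 = 1×3 + 1
  3 = 3×1
so gcd(23, 4) = 1.
1 divides 10, so solutions exist.
Back-substitute for Bézout coefficients:
  1 = 4 - 1×3
  ... = 4×(6) + 23×(-1)
So 4×(6) ≡ 1 (mod 23); multiply by 10: y ≡ 60 (mod 23).
Smallest nonnegative: y = 60 mod 23 = 14.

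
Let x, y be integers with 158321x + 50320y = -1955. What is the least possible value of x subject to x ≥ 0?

gcd(158321, 50320) = 17.
17 divides -1955, so solutions exist.
By Bézout, 158321*(417) + 50320*(-1312) = 17.
Scale by -1955/17 = -115: (x₀, y₀) = (-47955, 150880).
General solution: x = -47955 + 2960t, y = 150880 - 9313t for integer t.
x ≥ 0: smallest is -47955 mod 2960 = 2365 (at t = 17), with y = -7441.

2365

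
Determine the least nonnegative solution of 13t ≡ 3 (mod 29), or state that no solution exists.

27

gcd(29, 13) = 1.
1 divides 3, so solutions exist.
By Bézout, 13·(9) + 29·(-4) = 1.
So 13·(9) ≡ 1 (mod 29); multiply by 3: t ≡ 27 (mod 29).
Smallest nonnegative: t = 27 mod 29 = 27.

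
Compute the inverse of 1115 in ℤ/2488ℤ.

gcd(2488, 1115) = 1  (2488 = 2×1115 + 258, 1115 = 4×258 + 83, 258 = 3×83 + 9, 83 = 9×9 + 2, 9 = 4×2 + 1, 2 = 2×1).
Back-substituting, 1115×(-1109) + 2488×(497) = 1.
So 1115×-1109 ≡ 1 (mod 2488), and -1109 mod 2488 = 1379.

1379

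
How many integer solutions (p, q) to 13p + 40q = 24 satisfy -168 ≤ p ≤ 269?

11

gcd(40, 13) = 1  (40 = 3·13 + 1, 13 = 13·1).
Back-substituting, 13·(-3) + 40·(1) = 1.
Scale by 24: particular solution (-72, 24); reduce p mod 40: (8, -2).
General solution: p = 8 + 40t, q = -2 - 13t for integer t.
-168 ≤ 8 + 40t ≤ 269 gives t ∈ [-4, 6], which is 11 values.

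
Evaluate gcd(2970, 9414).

gcd(9414, 2970):
  9414 = 3×2970 + 504
  2970 = 5×504 + 450
  504 = 1×450 + 54
  450 = 8×54 + 18
  54 = 3×18
so gcd(9414, 2970) = 18.

18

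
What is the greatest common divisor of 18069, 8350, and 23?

gcd(18069, 8350) = 1  (18069 = 2×8350 + 1369, 8350 = 6×1369 + 136, 1369 = 10×136 + 9, 136 = 15×9 + 1, 9 = 9×1).
gcd(1, 23) = 1.

1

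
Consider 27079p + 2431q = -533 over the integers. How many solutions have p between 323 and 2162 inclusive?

gcd(27079, 2431) = 13.
By Bézout, 27079*(36) + 2431*(-401) = 13.
Particular solution: (20, -223).
General solution: p = 20 + 187t, q = -223 - 2083t for integer t.
323 ≤ 20 + 187t ≤ 2162 gives t ∈ [2, 11], which is 10 values.

10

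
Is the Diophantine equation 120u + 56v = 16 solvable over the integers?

yes

gcd(120, 56) = 8  (120 = 2·56 + 8, 56 = 7·8).
8 divides 16, so integer solutions exist.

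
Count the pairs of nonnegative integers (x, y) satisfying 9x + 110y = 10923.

gcd(110, 9) = 1  (110 = 12·9 + 2, 9 = 4·2 + 1, 2 = 2·1).
Back-substituting, 9·(49) + 110·(-4) = 1.
Scale by 10923: one solution is (535227, -43692). Reduce x mod 110: (77, 93).
General: x = 77 + 110t, y = 93 - 9t.
x ≥ 0 ⇒ t ≥ 0; y ≥ 0 ⇒ t ≤ 10. So t ∈ [0, 10]: 11 solutions.

11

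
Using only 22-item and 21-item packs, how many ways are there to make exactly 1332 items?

Need nonnegative integers with 22j + 21k = 1332.
gcd(22, 21) = 1, and 22·(1) + 21·(-1) = 1.
So (j₀, k₀) = (1332, -1332); general j = 1332 + 21t, k = -1332 - 22t.
j ≥ 0 ⇒ t ≥ -63; k ≥ 0 ⇒ t ≤ -61. That's 3 values of t.

3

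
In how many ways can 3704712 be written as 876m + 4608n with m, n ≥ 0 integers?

11

gcd(4608, 876):
  4608 = 5·876 + 228
  876 = 3·228 + 192
  228 = 1·192 + 36
  192 = 5·36 + 12
  36 = 3·12
so gcd(4608, 876) = 12.
Back-substitute for Bézout coefficients:
  12 = 192 - 5·36
  ... = 876·(121) + 4608·(-23)
Scale by 308726: one solution is (37355846, -7100698). Reduce m mod 384: (326, 742).
General: m = 326 + 384t, n = 742 - 73t.
m ≥ 0 ⇒ t ≥ 0; n ≥ 0 ⇒ t ≤ 10. So t ∈ [0, 10]: 11 solutions.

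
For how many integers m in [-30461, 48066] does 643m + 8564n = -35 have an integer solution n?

9

gcd(8564, 643):
  8564 = 13×643 + 205
  643 = 3×205 + 28
  205 = 7×28 + 9
  28 = 3×9 + 1
  9 = 9×1
so gcd(8564, 643) = 1.
Back-substitute for Bézout coefficients:
  1 = 28 - 3×9
  ... = 643×(919) + 8564×(-69)
Scale by -35: particular solution (-32165, 2415); reduce m mod 8564: (2091, -157).
General solution: m = 2091 + 8564t, n = -157 - 643t for integer t.
-30461 ≤ 2091 + 8564t ≤ 48066 gives t ∈ [-3, 5], which is 9 values.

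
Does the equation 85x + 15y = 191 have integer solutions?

gcd(85, 15) = 5  (85 = 5*15 + 10, 15 = 1*10 + 5, 10 = 2*5).
5 does not divide 191 (remainder 1), so no integer solutions.

no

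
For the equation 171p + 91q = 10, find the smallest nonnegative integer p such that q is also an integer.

gcd(171, 91):
  171 = 1*91 + 80
  91 = 1*80 + 11
  80 = 7*11 + 3
  11 = 3*3 + 2
  3 = 1*2 + 1
  2 = 2*1
so gcd(171, 91) = 1.
1 divides 10, so solutions exist.
Back-substitute for Bézout coefficients:
  1 = 3 - 1*2
  ... = 171*(33) + 91*(-62)
Scale by 10/1 = 10: (p₀, q₀) = (330, -620).
General solution: p = 330 + 91t, q = -620 - 171t for integer t.
p ≥ 0: smallest is 330 mod 91 = 57 (at t = -3), with q = -107.

57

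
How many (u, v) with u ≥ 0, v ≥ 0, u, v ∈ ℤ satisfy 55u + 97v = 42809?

gcd(97, 55) = 1  (97 = 1*55 + 42, 55 = 1*42 + 13, 42 = 3*13 + 3, 13 = 4*3 + 1, 3 = 3*1).
Back-substituting, 55*(30) + 97*(-17) = 1.
Scale by 42809: one solution is (1284270, -727753). Reduce u mod 97: (87, 392).
General: u = 87 + 97t, v = 392 - 55t.
u ≥ 0 ⇒ t ≥ 0; v ≥ 0 ⇒ t ≤ 7. So t ∈ [0, 7]: 8 solutions.

8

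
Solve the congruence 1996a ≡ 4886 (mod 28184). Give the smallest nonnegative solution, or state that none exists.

gcd(28184, 1996) = 4.
4 does not divide 4886, so the congruence has no solution.

no solution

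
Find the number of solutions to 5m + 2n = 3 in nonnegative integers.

0

gcd(5, 2):
  5 = 2*2 + 1
  2 = 2*1
so gcd(5, 2) = 1.
Back-substitute for Bézout coefficients:
  1 = 5 - 2*2
  ... = 5*(1) + 2*(-2)
Scale by 3: one solution is (3, -6). Reduce m mod 2: (1, -1).
General: m = 1 + 2t, n = -1 - 5t.
m ≥ 0 ⇒ t ≥ 0; n ≥ 0 ⇒ t ≤ -1. So t ∈ [0, -1]: 0 solutions.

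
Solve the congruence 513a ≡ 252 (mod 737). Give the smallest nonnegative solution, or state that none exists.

gcd(737, 513) = 1.
1 divides 252, so solutions exist.
By Bézout, 513×(-102) + 737×(71) = 1.
So 513×(-102) ≡ 1 (mod 737); multiply by 252: a ≡ -25704 (mod 737).
Smallest nonnegative: a = -25704 mod 737 = 91.

91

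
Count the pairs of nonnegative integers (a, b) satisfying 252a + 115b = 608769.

21

gcd(252, 115):
  252 = 2*115 + 22
  115 = 5*22 + 5
  22 = 4*5 + 2
  5 = 2*2 + 1
  2 = 2*1
so gcd(252, 115) = 1.
Back-substitute for Bézout coefficients:
  1 = 5 - 2*2
  ... = 252*(-47) + 115*(103)
Scale by 608769: one solution is (-28612143, 62703207). Reduce a mod 115: (87, 5103).
General: a = 87 + 115t, b = 5103 - 252t.
a ≥ 0 ⇒ t ≥ 0; b ≥ 0 ⇒ t ≤ 20. So t ∈ [0, 20]: 21 solutions.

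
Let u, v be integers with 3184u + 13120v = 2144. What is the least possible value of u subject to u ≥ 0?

gcd(13120, 3184) = 16.
16 divides 2144, so solutions exist.
By Bézout, 3184·(239) + 13120·(-58) = 16.
Scale by 2144/16 = 134: (u₀, v₀) = (32026, -7772).
General solution: u = 32026 + 820t, v = -7772 - 199t for integer t.
u ≥ 0: smallest is 32026 mod 820 = 46 (at t = -39), with v = -11.

46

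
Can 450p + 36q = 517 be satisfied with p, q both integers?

gcd(450, 36) = 18  (450 = 12*36 + 18, 36 = 2*18).
18 does not divide 517 (remainder 13), so no integer solutions.

no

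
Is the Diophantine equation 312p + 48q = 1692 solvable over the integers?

gcd(312, 48):
  312 = 6*48 + 24
  48 = 2*24
so gcd(312, 48) = 24.
24 does not divide 1692 (remainder 12), so no integer solutions.

no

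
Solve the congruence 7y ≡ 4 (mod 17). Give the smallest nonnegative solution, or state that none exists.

gcd(17, 7) = 1.
1 divides 4, so solutions exist.
By Bézout, 7×(5) + 17×(-2) = 1.
So 7×(5) ≡ 1 (mod 17); multiply by 4: y ≡ 20 (mod 17).
Smallest nonnegative: y = 20 mod 17 = 3.

3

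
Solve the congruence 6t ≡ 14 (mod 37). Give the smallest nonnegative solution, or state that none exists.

27

gcd(37, 6) = 1  (37 = 6·6 + 1, 6 = 6·1).
1 divides 14, so solutions exist.
Back-substituting, 6·(-6) + 37·(1) = 1.
So 6·(-6) ≡ 1 (mod 37); multiply by 14: t ≡ -84 (mod 37).
Smallest nonnegative: t = -84 mod 37 = 27.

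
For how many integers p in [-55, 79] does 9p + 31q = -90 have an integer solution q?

4

gcd(31, 9) = 1.
By Bézout, 9*(7) + 31*(-2) = 1.
Particular solution: (21, -9).
General solution: p = 21 + 31t, q = -9 - 9t for integer t.
-55 ≤ 21 + 31t ≤ 79 gives t ∈ [-2, 1], which is 4 values.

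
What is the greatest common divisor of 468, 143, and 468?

gcd(468, 143):
  468 = 3*143 + 39
  143 = 3*39 + 26
  39 = 1*26 + 13
  26 = 2*13
so gcd(468, 143) = 13.
gcd(13, 468) = 13.

13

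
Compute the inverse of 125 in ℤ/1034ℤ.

gcd(1034, 125):
  1034 = 8·125 + 34
  125 = 3·34 + 23
  34 = 1·23 + 11
  23 = 2·11 + 1
  11 = 11·1
so gcd(1034, 125) = 1.
Back-substitute for Bézout coefficients:
  1 = 23 - 2·11
  ... = 125·(91) + 1034·(-11)
So 125·91 ≡ 1 (mod 1034), and 91 mod 1034 = 91.

91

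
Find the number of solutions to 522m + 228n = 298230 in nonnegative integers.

15

gcd(522, 228) = 6  (522 = 2×228 + 66, 228 = 3×66 + 30, 66 = 2×30 + 6, 30 = 5×6).
Back-substituting, 522×(7) + 228×(-16) = 6.
Scale by 49705: one solution is (347935, -795280). Reduce m mod 38: (7, 1292).
General: m = 7 + 38t, n = 1292 - 87t.
m ≥ 0 ⇒ t ≥ 0; n ≥ 0 ⇒ t ≤ 14. So t ∈ [0, 14]: 15 solutions.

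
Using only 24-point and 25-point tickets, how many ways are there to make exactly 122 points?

1

Need nonnegative integers with 24j + 25k = 122.
gcd(24, 25) = 1, and 24·(-1) + 25·(1) = 1.
So (j₀, k₀) = (-122, 122); general j = -122 + 25t, k = 122 - 24t.
j ≥ 0 ⇒ t ≥ 5; k ≥ 0 ⇒ t ≤ 5. That's 1 value of t.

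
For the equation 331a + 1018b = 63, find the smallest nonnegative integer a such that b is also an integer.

gcd(1018, 331) = 1.
1 divides 63, so solutions exist.
By Bézout, 331·(-163) + 1018·(53) = 1.
Scale by 63/1 = 63: (a₀, b₀) = (-10269, 3339).
General solution: a = -10269 + 1018t, b = 3339 - 331t for integer t.
a ≥ 0: smallest is -10269 mod 1018 = 929 (at t = 11), with b = -302.

929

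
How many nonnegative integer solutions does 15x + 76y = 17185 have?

15

gcd(76, 15) = 1.
By Bézout, 15×(-5) + 76×(1) = 1.
One solution: (31, 220).
General: x = 31 + 76t, y = 220 - 15t.
x ≥ 0 ⇒ t ≥ 0; y ≥ 0 ⇒ t ≤ 14. So t ∈ [0, 14]: 15 solutions.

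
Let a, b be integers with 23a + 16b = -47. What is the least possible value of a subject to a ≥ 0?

gcd(23, 16):
  23 = 1*16 + 7
  16 = 2*7 + 2
  7 = 3*2 + 1
  2 = 2*1
so gcd(23, 16) = 1.
1 divides -47, so solutions exist.
Back-substitute for Bézout coefficients:
  1 = 7 - 3*2
  ... = 23*(7) + 16*(-10)
Scale by -47/1 = -47: (a₀, b₀) = (-329, 470).
General solution: a = -329 + 16t, b = 470 - 23t for integer t.
a ≥ 0: smallest is -329 mod 16 = 7 (at t = 21), with b = -13.

7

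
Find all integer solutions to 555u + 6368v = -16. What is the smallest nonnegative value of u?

1744

gcd(6368, 555):
  6368 = 11*555 + 263
  555 = 2*263 + 29
  263 = 9*29 + 2
  29 = 14*2 + 1
  2 = 2*1
so gcd(6368, 555) = 1.
1 divides -16, so solutions exist.
Back-substitute for Bézout coefficients:
  1 = 29 - 14*2
  ... = 555*(3075) + 6368*(-268)
Scale by -16/1 = -16: (u₀, v₀) = (-49200, 4288).
General solution: u = -49200 + 6368t, v = 4288 - 555t for integer t.
u ≥ 0: smallest is -49200 mod 6368 = 1744 (at t = 8), with v = -152.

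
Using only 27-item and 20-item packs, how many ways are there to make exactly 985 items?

Need nonnegative integers with 27j + 20k = 985.
gcd(27, 20) = 1, and 27·(3) + 20·(-4) = 1.
So (j₀, k₀) = (2955, -3940); general j = 2955 + 20t, k = -3940 - 27t.
j ≥ 0 ⇒ t ≥ -147; k ≥ 0 ⇒ t ≤ -146. That's 2 values of t.

2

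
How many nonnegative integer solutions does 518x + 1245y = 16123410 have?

25

gcd(1245, 518) = 1.
By Bézout, 518*(137) + 1245*(-57) = 1.
One solution: (780, 12626).
General: x = 780 + 1245t, y = 12626 - 518t.
x ≥ 0 ⇒ t ≥ 0; y ≥ 0 ⇒ t ≤ 24. So t ∈ [0, 24]: 25 solutions.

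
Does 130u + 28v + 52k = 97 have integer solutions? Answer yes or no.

gcd(130, 28):
  130 = 4*28 + 18
  28 = 1*18 + 10
  18 = 1*10 + 8
  10 = 1*8 + 2
  8 = 4*2
so gcd(130, 28) = 2.
gcd(2, 52) = 2.
2 does not divide 97 (remainder 1), so no integer solutions.

no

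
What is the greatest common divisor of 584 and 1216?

gcd(1216, 584) = 8  (1216 = 2×584 + 48, 584 = 12×48 + 8, 48 = 6×8).

8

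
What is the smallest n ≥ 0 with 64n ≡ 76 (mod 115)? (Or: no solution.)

109

gcd(115, 64):
  115 = 1·64 + 51
  64 = 1·51 + 13
  51 = 3·13 + 12
  13 = 1·12 + 1
  12 = 12·1
so gcd(115, 64) = 1.
1 divides 76, so solutions exist.
Back-substitute for Bézout coefficients:
  1 = 13 - 1·12
  ... = 64·(9) + 115·(-5)
So 64·(9) ≡ 1 (mod 115); multiply by 76: n ≡ 684 (mod 115).
Smallest nonnegative: n = 684 mod 115 = 109.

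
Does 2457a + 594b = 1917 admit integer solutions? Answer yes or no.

gcd(2457, 594) = 27  (2457 = 4·594 + 81, 594 = 7·81 + 27, 81 = 3·27).
27 divides 1917, so integer solutions exist.

yes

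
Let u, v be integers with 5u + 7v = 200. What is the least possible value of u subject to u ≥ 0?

5

gcd(7, 5):
  7 = 1×5 + 2
  5 = 2×2 + 1
  2 = 2×1
so gcd(7, 5) = 1.
1 divides 200, so solutions exist.
Back-substitute for Bézout coefficients:
  1 = 5 - 2×2
  ... = 5×(3) + 7×(-2)
Scale by 200/1 = 200: (u₀, v₀) = (600, -400).
General solution: u = 600 + 7t, v = -400 - 5t for integer t.
u ≥ 0: smallest is 600 mod 7 = 5 (at t = -85), with v = 25.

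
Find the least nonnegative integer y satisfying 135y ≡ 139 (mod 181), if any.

gcd(181, 135):
  181 = 1×135 + 46
  135 = 2×46 + 43
  46 = 1×43 + 3
  43 = 14×3 + 1
  3 = 3×1
so gcd(181, 135) = 1.
1 divides 139, so solutions exist.
Back-substitute for Bézout coefficients:
  1 = 43 - 14×3
  ... = 135×(59) + 181×(-44)
So 135×(59) ≡ 1 (mod 181); multiply by 139: y ≡ 8201 (mod 181).
Smallest nonnegative: y = 8201 mod 181 = 56.

56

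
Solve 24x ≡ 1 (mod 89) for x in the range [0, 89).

gcd(89, 24) = 1  (89 = 3×24 + 17, 24 = 1×17 + 7, 17 = 2×7 + 3, 7 = 2×3 + 1, 3 = 3×1).
Back-substituting, 24×(26) + 89×(-7) = 1.
So 24×26 ≡ 1 (mod 89), and 26 mod 89 = 26.

26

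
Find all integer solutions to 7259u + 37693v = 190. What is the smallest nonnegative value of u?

14451

gcd(37693, 7259):
  37693 = 5×7259 + 1398
  7259 = 5×1398 + 269
  1398 = 5×269 + 53
  269 = 5×53 + 4
  53 = 13×4 + 1
  4 = 4×1
so gcd(37693, 7259) = 1.
1 divides 190, so solutions exist.
Back-substitute for Bézout coefficients:
  1 = 53 - 13×4
  ... = 7259×(-9248) + 37693×(1781)
Scale by 190/1 = 190: (u₀, v₀) = (-1757120, 338390).
General solution: u = -1757120 + 37693t, v = 338390 - 7259t for integer t.
u ≥ 0: smallest is -1757120 mod 37693 = 14451 (at t = 47), with v = -2783.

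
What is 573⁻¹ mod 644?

gcd(644, 573) = 1  (644 = 1·573 + 71, 573 = 8·71 + 5, 71 = 14·5 + 1, 5 = 5·1).
Back-substituting, 573·(-127) + 644·(113) = 1.
So 573·-127 ≡ 1 (mod 644), and -127 mod 644 = 517.

517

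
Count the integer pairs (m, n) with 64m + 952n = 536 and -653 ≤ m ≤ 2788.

28

gcd(952, 64) = 8.
By Bézout, 64*(15) + 952*(-1) = 8.
Particular solution: (53, -3).
General solution: m = 53 + 119t, n = -3 - 8t for integer t.
-653 ≤ 53 + 119t ≤ 2788 gives t ∈ [-5, 22], which is 28 values.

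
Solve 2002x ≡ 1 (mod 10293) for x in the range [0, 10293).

gcd(10293, 2002) = 1  (10293 = 5×2002 + 283, 2002 = 7×283 + 21, 283 = 13×21 + 10, 21 = 2×10 + 1, 10 = 10×1).
Back-substituting, 2002×(982) + 10293×(-191) = 1.
So 2002×982 ≡ 1 (mod 10293), and 982 mod 10293 = 982.

982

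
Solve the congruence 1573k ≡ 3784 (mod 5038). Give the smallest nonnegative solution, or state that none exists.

454

gcd(5038, 1573) = 11.
11 divides 3784, so solutions exist.
By Bézout, 1573×(221) + 5038×(-69) = 11.
So 1573×(221) ≡ 11 (mod 5038); multiply by 344: k ≡ 76024 (mod 458).
Smallest nonnegative: k = 76024 mod 458 = 454.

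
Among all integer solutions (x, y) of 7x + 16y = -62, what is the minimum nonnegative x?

14

gcd(16, 7):
  16 = 2*7 + 2
  7 = 3*2 + 1
  2 = 2*1
so gcd(16, 7) = 1.
1 divides -62, so solutions exist.
Back-substitute for Bézout coefficients:
  1 = 7 - 3*2
  ... = 7*(7) + 16*(-3)
Scale by -62/1 = -62: (x₀, y₀) = (-434, 186).
General solution: x = -434 + 16t, y = 186 - 7t for integer t.
x ≥ 0: smallest is -434 mod 16 = 14 (at t = 28), with y = -10.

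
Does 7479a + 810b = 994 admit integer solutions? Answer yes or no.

gcd(7479, 810) = 27.
27 does not divide 994 (remainder 22), so no integer solutions.

no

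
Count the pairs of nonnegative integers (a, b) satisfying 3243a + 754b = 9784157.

4

gcd(3243, 754) = 1  (3243 = 4·754 + 227, 754 = 3·227 + 73, 227 = 3·73 + 8, 73 = 9·8 + 1, 8 = 8·1).
Back-substituting, 3243·(-93) + 754·(400) = 1.
Scale by 9784157: one solution is (-909926601, 3913662800). Reduce a mod 754: (599, 10400).
General: a = 599 + 754t, b = 10400 - 3243t.
a ≥ 0 ⇒ t ≥ 0; b ≥ 0 ⇒ t ≤ 3. So t ∈ [0, 3]: 4 solutions.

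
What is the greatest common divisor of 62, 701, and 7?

1

gcd(701, 62):
  701 = 11·62 + 19
  62 = 3·19 + 5
  19 = 3·5 + 4
  5 = 1·4 + 1
  4 = 4·1
so gcd(701, 62) = 1.
gcd(1, 7) = 1.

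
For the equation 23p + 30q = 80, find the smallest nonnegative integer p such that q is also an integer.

10

gcd(30, 23):
  30 = 1×23 + 7
  23 = 3×7 + 2
  7 = 3×2 + 1
  2 = 2×1
so gcd(30, 23) = 1.
1 divides 80, so solutions exist.
Back-substitute for Bézout coefficients:
  1 = 7 - 3×2
  ... = 23×(-13) + 30×(10)
Scale by 80/1 = 80: (p₀, q₀) = (-1040, 800).
General solution: p = -1040 + 30t, q = 800 - 23t for integer t.
p ≥ 0: smallest is -1040 mod 30 = 10 (at t = 35), with q = -5.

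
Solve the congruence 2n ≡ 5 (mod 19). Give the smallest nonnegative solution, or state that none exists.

12

gcd(19, 2) = 1.
1 divides 5, so solutions exist.
By Bézout, 2×(-9) + 19×(1) = 1.
So 2×(-9) ≡ 1 (mod 19); multiply by 5: n ≡ -45 (mod 19).
Smallest nonnegative: n = -45 mod 19 = 12.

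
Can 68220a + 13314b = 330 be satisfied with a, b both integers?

yes

gcd(68220, 13314) = 6  (68220 = 5×13314 + 1650, 13314 = 8×1650 + 114, 1650 = 14×114 + 54, 114 = 2×54 + 6, 54 = 9×6).
6 divides 330, so integer solutions exist.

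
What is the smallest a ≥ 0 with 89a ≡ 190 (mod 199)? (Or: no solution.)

143

gcd(199, 89) = 1.
1 divides 190, so solutions exist.
By Bézout, 89×(-38) + 199×(17) = 1.
So 89×(-38) ≡ 1 (mod 199); multiply by 190: a ≡ -7220 (mod 199).
Smallest nonnegative: a = -7220 mod 199 = 143.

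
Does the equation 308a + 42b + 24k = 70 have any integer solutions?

yes

gcd(308, 42) = 14.
gcd(14, 24) = 2.
2 divides 70, so integer solutions exist.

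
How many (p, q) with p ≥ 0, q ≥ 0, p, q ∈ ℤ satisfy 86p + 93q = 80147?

gcd(93, 86):
  93 = 1×86 + 7
  86 = 12×7 + 2
  7 = 3×2 + 1
  2 = 2×1
so gcd(93, 86) = 1.
Back-substitute for Bézout coefficients:
  1 = 7 - 3×2
  ... = 86×(-40) + 93×(37)
Scale by 80147: one solution is (-3205880, 2965439). Reduce p mod 93: (16, 847).
General: p = 16 + 93t, q = 847 - 86t.
p ≥ 0 ⇒ t ≥ 0; q ≥ 0 ⇒ t ≤ 9. So t ∈ [0, 9]: 10 solutions.

10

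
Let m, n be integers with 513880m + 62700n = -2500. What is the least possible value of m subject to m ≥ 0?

2180

gcd(513880, 62700):
  513880 = 8·62700 + 12280
  62700 = 5·12280 + 1300
  12280 = 9·1300 + 580
  1300 = 2·580 + 140
  580 = 4·140 + 20
  140 = 7·20
so gcd(513880, 62700) = 20.
20 divides -2500, so solutions exist.
Back-substitute for Bézout coefficients:
  20 = 580 - 4·140
  ... = 513880·(434) + 62700·(-3557)
Scale by -2500/20 = -125: (m₀, n₀) = (-54250, 444625).
General solution: m = -54250 + 3135t, n = 444625 - 25694t for integer t.
m ≥ 0: smallest is -54250 mod 3135 = 2180 (at t = 18), with n = -17867.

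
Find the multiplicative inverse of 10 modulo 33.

10

gcd(33, 10) = 1.
By Bézout, 10·(10) + 33·(-3) = 1.
So 10·10 ≡ 1 (mod 33), and 10 mod 33 = 10.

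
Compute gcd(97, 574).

1

gcd(574, 97) = 1  (574 = 5·97 + 89, 97 = 1·89 + 8, 89 = 11·8 + 1, 8 = 8·1).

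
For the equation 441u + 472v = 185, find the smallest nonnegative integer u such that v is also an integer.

329

gcd(472, 441):
  472 = 1×441 + 31
  441 = 14×31 + 7
  31 = 4×7 + 3
  7 = 2×3 + 1
  3 = 3×1
so gcd(472, 441) = 1.
1 divides 185, so solutions exist.
Back-substitute for Bézout coefficients:
  1 = 7 - 2×3
  ... = 441×(137) + 472×(-128)
Scale by 185/1 = 185: (u₀, v₀) = (25345, -23680).
General solution: u = 25345 + 472t, v = -23680 - 441t for integer t.
u ≥ 0: smallest is 25345 mod 472 = 329 (at t = -53), with v = -307.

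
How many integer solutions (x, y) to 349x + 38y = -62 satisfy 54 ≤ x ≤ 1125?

28

gcd(349, 38):
  349 = 9·38 + 7
  38 = 5·7 + 3
  7 = 2·3 + 1
  3 = 3·1
so gcd(349, 38) = 1.
Back-substitute for Bézout coefficients:
  1 = 7 - 2·3
  ... = 349·(11) + 38·(-101)
Scale by -62: particular solution (-682, 6262); reduce x mod 38: (2, -20).
General solution: x = 2 + 38t, y = -20 - 349t for integer t.
54 ≤ 2 + 38t ≤ 1125 gives t ∈ [2, 29], which is 28 values.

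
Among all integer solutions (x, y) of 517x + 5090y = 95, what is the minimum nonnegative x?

2875

gcd(5090, 517):
  5090 = 9×517 + 437
  517 = 1×437 + 80
  437 = 5×80 + 37
  80 = 2×37 + 6
  37 = 6×6 + 1
  6 = 6×1
so gcd(5090, 517) = 1.
1 divides 95, so solutions exist.
Back-substitute for Bézout coefficients:
  1 = 37 - 6×6
  ... = 517×(-827) + 5090×(84)
Scale by 95/1 = 95: (x₀, y₀) = (-78565, 7980).
General solution: x = -78565 + 5090t, y = 7980 - 517t for integer t.
x ≥ 0: smallest is -78565 mod 5090 = 2875 (at t = 16), with y = -292.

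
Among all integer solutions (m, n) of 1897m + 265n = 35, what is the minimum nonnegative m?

45

gcd(1897, 265) = 1  (1897 = 7×265 + 42, 265 = 6×42 + 13, 42 = 3×13 + 3, 13 = 4×3 + 1, 3 = 3×1).
1 divides 35, so solutions exist.
Back-substituting, 1897×(-82) + 265×(587) = 1.
Scale by 35/1 = 35: (m₀, n₀) = (-2870, 20545).
General solution: m = -2870 + 265t, n = 20545 - 1897t for integer t.
m ≥ 0: smallest is -2870 mod 265 = 45 (at t = 11), with n = -322.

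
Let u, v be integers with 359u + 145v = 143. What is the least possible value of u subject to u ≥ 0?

gcd(359, 145):
  359 = 2*145 + 69
  145 = 2*69 + 7
  69 = 9*7 + 6
  7 = 1*6 + 1
  6 = 6*1
so gcd(359, 145) = 1.
1 divides 143, so solutions exist.
Back-substitute for Bézout coefficients:
  1 = 7 - 1*6
  ... = 359*(-21) + 145*(52)
Scale by 143/1 = 143: (u₀, v₀) = (-3003, 7436).
General solution: u = -3003 + 145t, v = 7436 - 359t for integer t.
u ≥ 0: smallest is -3003 mod 145 = 42 (at t = 21), with v = -103.

42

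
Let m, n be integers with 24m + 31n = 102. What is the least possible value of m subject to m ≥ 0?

gcd(31, 24):
  31 = 1*24 + 7
  24 = 3*7 + 3
  7 = 2*3 + 1
  3 = 3*1
so gcd(31, 24) = 1.
1 divides 102, so solutions exist.
Back-substitute for Bézout coefficients:
  1 = 7 - 2*3
  ... = 24*(-9) + 31*(7)
Scale by 102/1 = 102: (m₀, n₀) = (-918, 714).
General solution: m = -918 + 31t, n = 714 - 24t for integer t.
m ≥ 0: smallest is -918 mod 31 = 12 (at t = 30), with n = -6.

12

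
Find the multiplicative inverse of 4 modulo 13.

gcd(13, 4) = 1.
By Bézout, 4*(-3) + 13*(1) = 1.
So 4*-3 ≡ 1 (mod 13), and -3 mod 13 = 10.

10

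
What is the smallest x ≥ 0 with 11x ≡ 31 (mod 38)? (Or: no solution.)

gcd(38, 11):
  38 = 3*11 + 5
  11 = 2*5 + 1
  5 = 5*1
so gcd(38, 11) = 1.
1 divides 31, so solutions exist.
Back-substitute for Bézout coefficients:
  1 = 11 - 2*5
  ... = 11*(7) + 38*(-2)
So 11*(7) ≡ 1 (mod 38); multiply by 31: x ≡ 217 (mod 38).
Smallest nonnegative: x = 217 mod 38 = 27.

27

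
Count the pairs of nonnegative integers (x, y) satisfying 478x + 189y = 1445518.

16

gcd(478, 189) = 1.
By Bézout, 478·(-17) + 189·(43) = 1.
One solution: (163, 7236).
General: x = 163 + 189t, y = 7236 - 478t.
x ≥ 0 ⇒ t ≥ 0; y ≥ 0 ⇒ t ≤ 15. So t ∈ [0, 15]: 16 solutions.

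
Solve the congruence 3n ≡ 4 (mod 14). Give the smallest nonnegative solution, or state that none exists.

gcd(14, 3) = 1  (14 = 4*3 + 2, 3 = 1*2 + 1, 2 = 2*1).
1 divides 4, so solutions exist.
Back-substituting, 3*(5) + 14*(-1) = 1.
So 3*(5) ≡ 1 (mod 14); multiply by 4: n ≡ 20 (mod 14).
Smallest nonnegative: n = 20 mod 14 = 6.

6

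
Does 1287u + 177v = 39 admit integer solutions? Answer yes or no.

gcd(1287, 177):
  1287 = 7×177 + 48
  177 = 3×48 + 33
  48 = 1×33 + 15
  33 = 2×15 + 3
  15 = 5×3
so gcd(1287, 177) = 3.
3 divides 39, so integer solutions exist.

yes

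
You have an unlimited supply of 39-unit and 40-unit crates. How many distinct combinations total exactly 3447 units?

2

Need nonnegative integers with 39j + 40k = 3447.
gcd(39, 40) = 1, and 39·(-1) + 40·(1) = 1.
So (j₀, k₀) = (-3447, 3447); general j = -3447 + 40t, k = 3447 - 39t.
j ≥ 0 ⇒ t ≥ 87; k ≥ 0 ⇒ t ≤ 88. That's 2 values of t.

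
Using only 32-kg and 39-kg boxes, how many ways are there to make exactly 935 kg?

1

Need nonnegative integers with 32j + 39k = 935.
gcd(32, 39) = 1, and 32·(11) + 39·(-9) = 1.
So (j₀, k₀) = (10285, -8415); general j = 10285 + 39t, k = -8415 - 32t.
j ≥ 0 ⇒ t ≥ -263; k ≥ 0 ⇒ t ≤ -263. That's 1 value of t.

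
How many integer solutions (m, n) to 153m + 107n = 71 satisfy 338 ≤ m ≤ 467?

gcd(153, 107):
  153 = 1×107 + 46
  107 = 2×46 + 15
  46 = 3×15 + 1
  15 = 15×1
so gcd(153, 107) = 1.
Back-substitute for Bézout coefficients:
  1 = 46 - 3×15
  ... = 153×(7) + 107×(-10)
Scale by 71: particular solution (497, -710); reduce m mod 107: (69, -98).
General solution: m = 69 + 107t, n = -98 - 153t for integer t.
338 ≤ 69 + 107t ≤ 467 gives t ∈ [3, 3], which is 1 value.

1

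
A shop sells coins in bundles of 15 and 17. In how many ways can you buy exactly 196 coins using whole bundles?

1

Need nonnegative integers with 15j + 17k = 196.
gcd(15, 17) = 1, and 15·(8) + 17·(-7) = 1.
So (j₀, k₀) = (1568, -1372); general j = 1568 + 17t, k = -1372 - 15t.
j ≥ 0 ⇒ t ≥ -92; k ≥ 0 ⇒ t ≤ -92. That's 1 value of t.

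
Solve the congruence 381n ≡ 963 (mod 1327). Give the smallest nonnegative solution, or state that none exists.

1131

gcd(1327, 381):
  1327 = 3*381 + 184
  381 = 2*184 + 13
  184 = 14*13 + 2
  13 = 6*2 + 1
  2 = 2*1
so gcd(1327, 381) = 1.
1 divides 963, so solutions exist.
Back-substitute for Bézout coefficients:
  1 = 13 - 6*2
  ... = 381*(613) + 1327*(-176)
So 381*(613) ≡ 1 (mod 1327); multiply by 963: n ≡ 590319 (mod 1327).
Smallest nonnegative: n = 590319 mod 1327 = 1131.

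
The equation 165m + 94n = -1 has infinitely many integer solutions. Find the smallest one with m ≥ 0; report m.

45

gcd(165, 94) = 1.
1 divides -1, so solutions exist.
By Bézout, 165*(-45) + 94*(79) = 1.
Scale by -1/1 = -1: (m₀, n₀) = (45, -79).
General solution: m = 45 + 94t, n = -79 - 165t for integer t.
m ≥ 0: smallest is 45 mod 94 = 45 (at t = 0), with n = -79.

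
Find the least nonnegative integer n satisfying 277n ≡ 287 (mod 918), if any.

gcd(918, 277) = 1  (918 = 3*277 + 87, 277 = 3*87 + 16, 87 = 5*16 + 7, 16 = 2*7 + 2, 7 = 3*2 + 1, 2 = 2*1).
1 divides 287, so solutions exist.
Back-substituting, 277*(-401) + 918*(121) = 1.
So 277*(-401) ≡ 1 (mod 918); multiply by 287: n ≡ -115087 (mod 918).
Smallest nonnegative: n = -115087 mod 918 = 581.

581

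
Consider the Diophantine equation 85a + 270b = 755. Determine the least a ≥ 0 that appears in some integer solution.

47

gcd(270, 85):
  270 = 3·85 + 15
  85 = 5·15 + 10
  15 = 1·10 + 5
  10 = 2·5
so gcd(270, 85) = 5.
5 divides 755, so solutions exist.
Back-substitute for Bézout coefficients:
  5 = 15 - 1·10
  ... = 85·(-19) + 270·(6)
Scale by 755/5 = 151: (a₀, b₀) = (-2869, 906).
General solution: a = -2869 + 54t, b = 906 - 17t for integer t.
a ≥ 0: smallest is -2869 mod 54 = 47 (at t = 54), with b = -12.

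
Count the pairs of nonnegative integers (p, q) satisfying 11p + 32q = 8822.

26

gcd(32, 11) = 1  (32 = 2×11 + 10, 11 = 1×10 + 1, 10 = 10×1).
Back-substituting, 11×(3) + 32×(-1) = 1.
Scale by 8822: one solution is (26466, -8822). Reduce p mod 32: (2, 275).
General: p = 2 + 32t, q = 275 - 11t.
p ≥ 0 ⇒ t ≥ 0; q ≥ 0 ⇒ t ≤ 25. So t ∈ [0, 25]: 26 solutions.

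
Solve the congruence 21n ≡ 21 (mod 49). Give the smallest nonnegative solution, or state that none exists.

1

gcd(49, 21):
  49 = 2·21 + 7
  21 = 3·7
so gcd(49, 21) = 7.
7 divides 21, so solutions exist.
Back-substitute for Bézout coefficients:
  7 = 49 - 2·21
  ... = 21·(-2) + 49·(1)
So 21·(-2) ≡ 7 (mod 49); multiply by 3: n ≡ -6 (mod 7).
Smallest nonnegative: n = -6 mod 7 = 1.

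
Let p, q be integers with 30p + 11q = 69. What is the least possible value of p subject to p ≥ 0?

10

gcd(30, 11) = 1.
1 divides 69, so solutions exist.
By Bézout, 30*(-4) + 11*(11) = 1.
Scale by 69/1 = 69: (p₀, q₀) = (-276, 759).
General solution: p = -276 + 11t, q = 759 - 30t for integer t.
p ≥ 0: smallest is -276 mod 11 = 10 (at t = 26), with q = -21.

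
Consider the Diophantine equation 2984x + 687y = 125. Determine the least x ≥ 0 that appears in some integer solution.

574

gcd(2984, 687):
  2984 = 4*687 + 236
  687 = 2*236 + 215
  236 = 1*215 + 21
  215 = 10*21 + 5
  21 = 4*5 + 1
  5 = 5*1
so gcd(2984, 687) = 1.
1 divides 125, so solutions exist.
Back-substitute for Bézout coefficients:
  1 = 21 - 4*5
  ... = 2984*(131) + 687*(-569)
Scale by 125/1 = 125: (x₀, y₀) = (16375, -71125).
General solution: x = 16375 + 687t, y = -71125 - 2984t for integer t.
x ≥ 0: smallest is 16375 mod 687 = 574 (at t = -23), with y = -2493.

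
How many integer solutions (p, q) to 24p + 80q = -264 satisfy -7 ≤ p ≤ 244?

25

gcd(80, 24):
  80 = 3*24 + 8
  24 = 3*8
so gcd(80, 24) = 8.
Back-substitute for Bézout coefficients:
  8 = 80 - 3*24
  ... = 24*(-3) + 80*(1)
Scale by -33: particular solution (99, -33); reduce p mod 10: (9, -6).
General solution: p = 9 + 10t, q = -6 - 3t for integer t.
-7 ≤ 9 + 10t ≤ 244 gives t ∈ [-1, 23], which is 25 values.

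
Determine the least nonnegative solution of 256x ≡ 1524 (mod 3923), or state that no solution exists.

1048

gcd(3923, 256) = 1.
1 divides 1524, so solutions exist.
By Bézout, 256*(567) + 3923*(-37) = 1.
So 256*(567) ≡ 1 (mod 3923); multiply by 1524: x ≡ 864108 (mod 3923).
Smallest nonnegative: x = 864108 mod 3923 = 1048.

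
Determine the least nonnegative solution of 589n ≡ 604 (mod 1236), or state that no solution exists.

448

gcd(1236, 589):
  1236 = 2*589 + 58
  589 = 10*58 + 9
  58 = 6*9 + 4
  9 = 2*4 + 1
  4 = 4*1
so gcd(1236, 589) = 1.
1 divides 604, so solutions exist.
Back-substitute for Bézout coefficients:
  1 = 9 - 2*4
  ... = 589*(277) + 1236*(-132)
So 589*(277) ≡ 1 (mod 1236); multiply by 604: n ≡ 167308 (mod 1236).
Smallest nonnegative: n = 167308 mod 1236 = 448.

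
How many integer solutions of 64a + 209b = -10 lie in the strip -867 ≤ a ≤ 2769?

17

gcd(209, 64) = 1  (209 = 3*64 + 17, 64 = 3*17 + 13, 17 = 1*13 + 4, 13 = 3*4 + 1, 4 = 4*1).
Back-substituting, 64*(49) + 209*(-15) = 1.
Scale by -10: particular solution (-490, 150); reduce a mod 209: (137, -42).
General solution: a = 137 + 209t, b = -42 - 64t for integer t.
-867 ≤ 137 + 209t ≤ 2769 gives t ∈ [-4, 12], which is 17 values.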